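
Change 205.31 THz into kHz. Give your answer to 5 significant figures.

2.0531 × 10^11 kilohertz

1 terahertz = 1.00000 × 10^9 kilohertz.
So 205.31 × 1.00000 × 10^9 ≈ 2.0531 × 10^11 kHz.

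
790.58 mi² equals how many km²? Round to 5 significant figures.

2047.6 km²

1 mi² = 2.58999 km².
So 790.58 × 2.58999 ≈ 2047.6 km².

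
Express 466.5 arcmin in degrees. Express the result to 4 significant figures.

7.775 °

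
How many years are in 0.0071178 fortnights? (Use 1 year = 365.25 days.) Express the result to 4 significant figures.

1 fortnight = 0.0383299 years.
Then 0.0071178 × 0.0383299 ≈ 0.0002728 yr.

0.0002728 yr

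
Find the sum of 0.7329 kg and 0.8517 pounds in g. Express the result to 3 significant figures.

0.7329 kg = 732.900 g and 0.8517 lb = 386.325 g.
732.900 + 386.325 ≈ 1120 g.

1120 g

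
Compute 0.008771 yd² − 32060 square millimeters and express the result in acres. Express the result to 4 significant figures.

-6.110e-6 acre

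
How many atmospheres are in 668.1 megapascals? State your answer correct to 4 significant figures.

6594 atm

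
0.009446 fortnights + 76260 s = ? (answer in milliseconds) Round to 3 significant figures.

8.77e+7 ms

0.009446 fortnight = 1.14259e+7 ms and 76260 s = 7.62600e+7 ms.
1.14259e+7 + 7.62600e+7 ≈ 8.77e+7 ms.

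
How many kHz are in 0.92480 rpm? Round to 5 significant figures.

1.5413 × 10^-5 kHz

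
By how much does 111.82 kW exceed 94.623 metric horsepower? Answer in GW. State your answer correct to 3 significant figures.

111.82 kW = 0.000111820 GW and 94.623 PS = 6.95951 × 10^-5 GW.
0.000111820 − 6.95951 × 10^-5 ≈ 4.22 × 10^-5 GW.

4.22 × 10^-5 gigawatts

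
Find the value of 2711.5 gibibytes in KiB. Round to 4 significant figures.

1 gibibyte = 1.04858 × 10^6 KiB.
Then 2711.5 × 1.04858 × 10^6 ≈ 2.843 × 10^9 KiB.

2.843 × 10^9 KiB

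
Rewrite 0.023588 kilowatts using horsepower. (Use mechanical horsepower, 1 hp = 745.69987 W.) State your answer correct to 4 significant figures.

0.03163 hp

1 kilowatt = 1.34102 horsepower.
So 0.023588 × 1.34102 ≈ 0.03163 hp.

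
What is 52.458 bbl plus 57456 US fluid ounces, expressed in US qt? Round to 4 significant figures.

10610 US quarts

52.458 bbl = 8812.94 US qt and 57456 US fl oz = 1795.50 US qt.
8812.94 + 1795.50 ≈ 10610 US qt.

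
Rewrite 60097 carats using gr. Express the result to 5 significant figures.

185490 grains

1 carat = 3.08647 gr.
Thus 60097 × 3.08647 ≈ 185490 gr.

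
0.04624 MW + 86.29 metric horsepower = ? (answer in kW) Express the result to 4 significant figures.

109.7 kW

0.04624 MW = 46.2400 kW and 86.29 PS = 63.4662 kW.
46.2400 + 63.4662 ≈ 109.7 kW.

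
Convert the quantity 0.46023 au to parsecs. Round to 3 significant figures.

1 astronomical unit = 4.84814e-6 pc.
0.46023 × 4.84814e-6 ≈ 2.23e-6 pc.

2.23e-6 pc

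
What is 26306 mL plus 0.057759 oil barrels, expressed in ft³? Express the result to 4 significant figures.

1.253 ft³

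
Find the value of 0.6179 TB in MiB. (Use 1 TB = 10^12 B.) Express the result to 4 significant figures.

1 TB = 953674 MiB.
So 0.6179 × 953674 ≈ 589300 MiB.

589300 mebibytes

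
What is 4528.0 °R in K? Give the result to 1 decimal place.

2515.6 kelvins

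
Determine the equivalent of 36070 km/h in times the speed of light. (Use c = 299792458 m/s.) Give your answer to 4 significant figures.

1 kilometer per hour = 9.26567e-10 c.
So 36070 × 9.26567e-10 ≈ 3.342e-5 c.

3.342e-5 times the speed of light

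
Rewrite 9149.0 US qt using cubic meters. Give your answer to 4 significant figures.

8.658 m³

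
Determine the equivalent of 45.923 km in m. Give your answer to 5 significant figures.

1 km = 1000.00 m.
45.923 × 1000.00 ≈ 45923 m.

45923 m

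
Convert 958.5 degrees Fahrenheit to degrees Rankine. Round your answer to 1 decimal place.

1418.2 °R

°R = °F + 459.67.
Applying the formula gives 1418.2 °R.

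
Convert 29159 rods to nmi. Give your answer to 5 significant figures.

1 rod = 0.00271555 nautical miles.
Thus 29159 × 0.00271555 ≈ 79.183 nmi.

79.183 nmi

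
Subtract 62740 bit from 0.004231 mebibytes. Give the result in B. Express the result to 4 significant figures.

-3406 B

0.004231 MiB = 4436.53 B and 62740 bit = 7842.50 B.
4436.53 − 7842.50 ≈ -3406 B.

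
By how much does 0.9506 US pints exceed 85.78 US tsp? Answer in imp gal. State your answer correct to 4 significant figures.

0.005939 imp gal

0.9506 US pt = 0.0989425 imp gal and 85.78 US tsp = 0.0930036 imp gal.
0.0989425 − 0.0930036 ≈ 0.005939 imp gal.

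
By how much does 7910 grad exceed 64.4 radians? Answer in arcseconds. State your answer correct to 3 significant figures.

7910 grad = 2.56284e+7 arcsec and 64.4 rad = 1.32835e+7 arcsec.
2.56284e+7 − 1.32835e+7 ≈ 1.23e+7 arcsec.

1.23e+7 arcseconds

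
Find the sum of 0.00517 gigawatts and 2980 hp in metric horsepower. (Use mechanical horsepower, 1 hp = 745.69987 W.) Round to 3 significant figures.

0.00517 GW = 7029.24 PS and 2980 hp = 3021.33 PS.
7029.24 + 3021.33 ≈ 10100 PS.

10100 metric horsepower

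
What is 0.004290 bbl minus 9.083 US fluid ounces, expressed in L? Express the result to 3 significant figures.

0.413 L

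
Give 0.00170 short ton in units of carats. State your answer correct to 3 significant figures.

1 short ton = 4.53592 × 10^6 carats.
So 0.00170 × 4.53592 × 10^6 ≈ 7710 ct.

7710 ct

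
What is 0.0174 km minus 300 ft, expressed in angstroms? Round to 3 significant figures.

-7.40 × 10^11 Å

0.0174 km = 1.74000 × 10^11 Å and 300 ft = 9.14400 × 10^11 Å.
1.74000 × 10^11 − 9.14400 × 10^11 ≈ -7.40 × 10^11 Å.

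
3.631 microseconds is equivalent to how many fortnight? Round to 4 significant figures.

1 μs = 8.26720 × 10^-13 fortnight.
Thus 3.631 × 8.26720 × 10^-13 ≈ 3.002 × 10^-12 fortnight.

3.002 × 10^-12 fortnight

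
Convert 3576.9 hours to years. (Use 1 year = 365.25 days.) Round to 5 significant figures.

0.40804 yr

1 h = 0.000114077 yr.
Then 3576.9 × 0.000114077 ≈ 0.40804 yr.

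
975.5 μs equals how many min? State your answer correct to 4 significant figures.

1.626 × 10^-5 minutes

1 microsecond = 1.66667 × 10^-8 min.
Thus 975.5 × 1.66667 × 10^-8 ≈ 1.626 × 10^-5 min.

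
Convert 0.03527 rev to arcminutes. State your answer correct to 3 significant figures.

762 arcmin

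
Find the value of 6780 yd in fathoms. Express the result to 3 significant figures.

1 yd = 0.500000 fathoms.
6780 × 0.500000 ≈ 3390 fathom.

3390 fathom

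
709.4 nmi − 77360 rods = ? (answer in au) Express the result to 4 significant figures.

6.182e-6 au

709.4 nmi = 8.78227e-6 au and 77360 rod = 2.60070e-6 au.
8.78227e-6 − 2.60070e-6 ≈ 6.182e-6 au.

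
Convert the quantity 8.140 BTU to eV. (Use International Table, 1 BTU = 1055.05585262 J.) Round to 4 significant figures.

5.360 × 10^22 electronvolts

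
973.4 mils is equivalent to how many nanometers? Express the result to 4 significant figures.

2.472e+7 nanometers

1 mil = 25400.0 nm.
Thus 973.4 × 25400.0 ≈ 2.472e+7 nm.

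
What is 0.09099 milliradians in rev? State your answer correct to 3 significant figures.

1.45 × 10^-5 rev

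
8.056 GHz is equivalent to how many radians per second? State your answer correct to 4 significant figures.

5.062e+10 rad/s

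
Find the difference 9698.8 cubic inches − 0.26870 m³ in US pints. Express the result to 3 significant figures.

-232 US pints

9698.8 in³ = 335.889 US pt and 0.26870 m³ = 567.864 US pt.
335.889 − 567.864 ≈ -232 US pt.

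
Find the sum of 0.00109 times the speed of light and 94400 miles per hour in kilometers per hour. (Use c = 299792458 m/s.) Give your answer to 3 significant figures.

1.33e+6 km/h

0.00109 c = 1.17639e+6 km/h and 94400 mph = 151922 km/h.
1.17639e+6 + 151922 ≈ 1.33e+6 km/h.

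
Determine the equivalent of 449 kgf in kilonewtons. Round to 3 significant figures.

4.40 kilonewtons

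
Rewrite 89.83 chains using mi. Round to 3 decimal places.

1.123 mi

1 chain = 0.0125000 mi.
89.83 × 0.0125000 ≈ 1.123 mi.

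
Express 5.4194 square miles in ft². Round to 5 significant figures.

1 mi² = 2.78784e+7 ft².
Thus 5.4194 × 2.78784e+7 ≈ 1.5108e+8 ft².

1.5108e+8 square feet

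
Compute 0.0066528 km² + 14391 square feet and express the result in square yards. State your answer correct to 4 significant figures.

9556 yd²

0.0066528 km² = 7956.68 yd² and 14391 ft² = 1599.00 yd².
7956.68 + 1599.00 ≈ 9556 yd².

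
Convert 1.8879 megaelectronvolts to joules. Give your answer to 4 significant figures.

1 MeV = 1.60218e-13 joules.
So 1.8879 × 1.60218e-13 ≈ 3.025e-13 J.

3.025e-13 J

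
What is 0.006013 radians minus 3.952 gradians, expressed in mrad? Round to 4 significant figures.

-56.06 mrad

0.006013 rad = 6.01300 mrad and 3.952 grad = 62.0779 mrad.
6.01300 − 62.0779 ≈ -56.06 mrad.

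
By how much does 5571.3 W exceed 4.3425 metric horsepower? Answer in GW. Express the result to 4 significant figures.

2.377e-6 GW

5571.3 W = 5.57130e-6 GW and 4.3425 PS = 3.19390e-6 GW.
5.57130e-6 − 3.19390e-6 ≈ 2.377e-6 GW.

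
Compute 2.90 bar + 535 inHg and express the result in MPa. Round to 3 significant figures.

2.90 bar = 0.290000 MPa and 535 inHg = 1.81172 MPa.
0.290000 + 1.81172 ≈ 2.10 MPa.

2.10 megapascals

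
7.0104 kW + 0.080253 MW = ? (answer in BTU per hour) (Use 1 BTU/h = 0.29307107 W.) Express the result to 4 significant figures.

297800 BTU per hour

7.0104 kW = 23920.5 BTU/h and 0.080253 MW = 273835 BTU/h.
23920.5 + 273835 ≈ 297800 BTU/h.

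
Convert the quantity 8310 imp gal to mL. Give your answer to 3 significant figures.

1 imp gal = 4546.09 mL.
8310 × 4546.09 ≈ 3.78 × 10^7 mL.

3.78 × 10^7 milliliters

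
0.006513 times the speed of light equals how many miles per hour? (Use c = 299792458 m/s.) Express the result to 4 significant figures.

4.368e+6 miles per hour

1 c = 6.70617e+8 miles per hour.
So 0.006513 × 6.70617e+8 ≈ 4.368e+6 mph.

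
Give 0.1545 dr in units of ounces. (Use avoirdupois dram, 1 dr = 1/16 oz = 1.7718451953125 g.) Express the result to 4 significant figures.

0.009656 oz

1 dr = 0.0625000 oz.
0.1545 × 0.0625000 ≈ 0.009656 oz.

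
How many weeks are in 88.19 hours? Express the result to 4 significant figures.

0.5249 weeks

1 h = 0.00595238 weeks.
Then 88.19 × 0.00595238 ≈ 0.5249 wk.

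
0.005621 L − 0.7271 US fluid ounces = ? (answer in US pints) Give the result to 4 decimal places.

0.005621 L = 0.01187929 US pt and 0.7271 US fl oz = 0.04544375 US pt.
0.01187929 − 0.04544375 ≈ -0.0336 US pt.

-0.0336 US pt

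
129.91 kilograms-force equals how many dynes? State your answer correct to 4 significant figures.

1 kilogram-force = 980665 dyn.
So 129.91 × 980665 ≈ 1.274 × 10^8 dyn.

1.274 × 10^8 dynes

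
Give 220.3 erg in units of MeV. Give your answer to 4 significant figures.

1.375 × 10^8 megaelectronvolts

1 erg = 624151 MeV.
Thus 220.3 × 624151 ≈ 1.375 × 10^8 MeV.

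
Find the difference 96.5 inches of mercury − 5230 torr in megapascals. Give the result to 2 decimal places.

96.5 inHg = 0.326787 MPa and 5230 torr = 0.697276 MPa.
0.326787 − 0.697276 ≈ -0.37 MPa.

-0.37 megapascals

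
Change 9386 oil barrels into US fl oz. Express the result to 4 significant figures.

5.046 × 10^7 US fl oz

1 bbl = 5376.00 US fl oz.
Thus 9386 × 5376.00 ≈ 5.046 × 10^7 US fl oz.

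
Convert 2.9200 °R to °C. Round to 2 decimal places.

°R = (°C + 273.15) × 9/5.
Applying the formula gives -271.53 °C.

-271.53 degrees Celsius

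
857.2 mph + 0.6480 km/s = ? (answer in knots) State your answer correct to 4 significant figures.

857.2 mph = 744.886 kn and 0.6480 km/s = 1259.61 kn.
744.886 + 1259.61 ≈ 2004 kn.

2004 knots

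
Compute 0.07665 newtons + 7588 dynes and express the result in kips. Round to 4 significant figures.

3.429 × 10^-5 kip

0.07665 N = 1.72316 × 10^-5 kip and 7588 dyn = 1.70585 × 10^-5 kip.
1.72316 × 10^-5 + 1.70585 × 10^-5 ≈ 3.429 × 10^-5 kip.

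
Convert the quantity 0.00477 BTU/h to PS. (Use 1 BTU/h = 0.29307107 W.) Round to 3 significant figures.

1.90e-6 PS

1 BTU/h = 0.000398466 metric horsepower.
Thus 0.00477 × 0.000398466 ≈ 1.90e-6 PS.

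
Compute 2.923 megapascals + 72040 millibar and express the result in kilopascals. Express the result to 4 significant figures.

2.923 MPa = 2923.00 kPa and 72040 mbar = 7204.00 kPa.
2923.00 + 7204.00 ≈ 10130 kPa.

10130 kilopascals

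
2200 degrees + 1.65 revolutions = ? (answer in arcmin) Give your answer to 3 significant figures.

168000 arcminutes

2200 ° = 132000 arcmin and 1.65 rev = 35640.0 arcmin.
132000 + 35640.0 ≈ 168000 arcmin.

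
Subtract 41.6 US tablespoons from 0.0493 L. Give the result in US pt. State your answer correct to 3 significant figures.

-1.20 US pints

0.0493 L = 0.104189 US pt and 41.6 US tbsp = 1.30000 US pt.
0.104189 − 1.30000 ≈ -1.20 US pt.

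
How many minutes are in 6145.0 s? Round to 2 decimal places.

102.42 minutes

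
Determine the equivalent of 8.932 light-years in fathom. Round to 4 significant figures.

4.621e+16 fathom

1 light-year = 5.17319e+15 fathom.
Then 8.932 × 5.17319e+15 ≈ 4.621e+16 fathom.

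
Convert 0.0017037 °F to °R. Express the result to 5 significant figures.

459.67 °R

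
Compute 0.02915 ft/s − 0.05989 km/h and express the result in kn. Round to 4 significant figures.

-0.01507 kn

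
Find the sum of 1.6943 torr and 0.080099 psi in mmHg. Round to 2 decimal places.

5.84 mmHg

1.6943 torr = 1.69430 mmHg and 0.080099 psi = 4.14231 mmHg.
1.69430 + 4.14231 ≈ 5.84 mmHg.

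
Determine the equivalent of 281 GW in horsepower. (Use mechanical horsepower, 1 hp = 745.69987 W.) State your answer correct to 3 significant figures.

3.77 × 10^8 hp

1 GW = 1.34102 × 10^6 hp.
281 × 1.34102 × 10^6 ≈ 3.77 × 10^8 hp.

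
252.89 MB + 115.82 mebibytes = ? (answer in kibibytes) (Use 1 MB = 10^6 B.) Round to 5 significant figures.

365560 KiB

252.89 MB = 246963 KiB and 115.82 MiB = 118600 KiB.
246963 + 118600 ≈ 365560 KiB.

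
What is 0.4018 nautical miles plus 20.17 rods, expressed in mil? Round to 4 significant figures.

3.329e+7 mil

0.4018 nmi = 2.92966e+7 mil and 20.17 rod = 3.99366e+6 mil.
2.92966e+7 + 3.99366e+6 ≈ 3.329e+7 mil.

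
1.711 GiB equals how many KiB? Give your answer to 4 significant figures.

1 GiB = 1.04858 × 10^6 kibibytes.
1.711 × 1.04858 × 10^6 ≈ 1.794 × 10^6 KiB.

1.794 × 10^6 KiB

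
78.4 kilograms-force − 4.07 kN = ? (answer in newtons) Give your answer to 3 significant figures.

78.4 kgf = 768.841 N and 4.07 kN = 4070.00 N.
768.841 − 4070.00 ≈ -3300 N.

-3300 N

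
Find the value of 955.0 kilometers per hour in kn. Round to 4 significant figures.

1 kilometer per hour = 0.539957 knots.
Thus 955.0 × 0.539957 ≈ 515.7 kn.

515.7 knots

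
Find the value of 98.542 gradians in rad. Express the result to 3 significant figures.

1.55 radians

1 gradian = 0.0157080 rad.
Then 98.542 × 0.0157080 ≈ 1.55 rad.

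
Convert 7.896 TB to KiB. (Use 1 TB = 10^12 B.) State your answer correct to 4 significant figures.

7.711e+9 kibibytes

1 terabyte = 9.765625e+8 KiB.
7.896 × 9.765625e+8 ≈ 7.711e+9 KiB.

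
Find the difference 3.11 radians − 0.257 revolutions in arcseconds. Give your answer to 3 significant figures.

3.11 rad = 641484 arcsec and 0.257 rev = 333072 arcsec.
641484 − 333072 ≈ 308000 arcsec.

308000 arcseconds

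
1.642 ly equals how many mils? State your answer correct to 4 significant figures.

1 light-year = 3.72470 × 10^20 mil.
So 1.642 × 3.72470 × 10^20 ≈ 6.116 × 10^20 mil.

6.116 × 10^20 mil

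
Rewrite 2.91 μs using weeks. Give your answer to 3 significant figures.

1 μs = 1.65344e-12 weeks.
2.91 × 1.65344e-12 ≈ 4.81e-12 wk.

4.81e-12 wk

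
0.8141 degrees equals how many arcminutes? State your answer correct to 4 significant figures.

1 ° = 60.0000 arcmin.
So 0.8141 × 60.0000 ≈ 48.85 arcmin.

48.85 arcmin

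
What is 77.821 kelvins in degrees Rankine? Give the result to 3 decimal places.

140.078 degrees Rankine

°R = K × 9/5.
Applying the formula gives 140.078 °R.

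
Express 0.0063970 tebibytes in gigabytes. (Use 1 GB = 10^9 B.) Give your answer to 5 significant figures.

7.0336 GB

1 TiB = 1099.51 GB.
Thus 0.0063970 × 1099.51 ≈ 7.0336 GB.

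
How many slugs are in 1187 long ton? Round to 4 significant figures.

1 long ton = 69.6213 slug.
Thus 1187 × 69.6213 ≈ 82640 slug.

82640 slugs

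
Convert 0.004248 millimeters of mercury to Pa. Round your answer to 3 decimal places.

1 mmHg = 133.322 pascals.
0.004248 × 133.322 ≈ 0.566 Pa.

0.566 Pa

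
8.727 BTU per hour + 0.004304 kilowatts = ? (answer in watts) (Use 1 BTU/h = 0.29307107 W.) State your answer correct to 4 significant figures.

6.862 watts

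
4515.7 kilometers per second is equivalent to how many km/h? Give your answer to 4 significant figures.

1 km/s = 3600.00 kilometers per hour.
Then 4515.7 × 3600.00 ≈ 1.626 × 10^7 km/h.

1.626 × 10^7 km/h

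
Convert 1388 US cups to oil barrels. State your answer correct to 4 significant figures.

1 US cup = 0.00148810 bbl.
So 1388 × 0.00148810 ≈ 2.065 bbl.

2.065 bbl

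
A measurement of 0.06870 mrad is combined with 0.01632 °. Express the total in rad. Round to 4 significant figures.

0.0003535 rad

0.06870 mrad = 6.87000 × 10^-5 rad and 0.01632 ° = 0.000284838 rad.
6.87000 × 10^-5 + 0.000284838 ≈ 0.0003535 rad.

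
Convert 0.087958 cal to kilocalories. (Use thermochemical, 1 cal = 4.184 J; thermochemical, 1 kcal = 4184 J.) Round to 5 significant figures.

1 calorie = 0.00100000 kilocalories.
So 0.087958 × 0.00100000 ≈ 8.7958e-5 kcal.

8.7958e-5 kcal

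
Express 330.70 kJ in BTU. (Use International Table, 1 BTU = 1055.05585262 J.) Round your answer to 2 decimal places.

1 kJ = 0.947817 BTU.
Thus 330.70 × 0.947817 ≈ 313.44 BTU.

313.44 BTU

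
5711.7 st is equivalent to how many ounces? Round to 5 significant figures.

1.2794 × 10^6 oz

1 stone = 224.000 oz.
Then 5711.7 × 224.000 ≈ 1.2794 × 10^6 oz.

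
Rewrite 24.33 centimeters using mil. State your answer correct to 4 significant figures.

1 centimeter = 393.701 mil.
So 24.33 × 393.701 ≈ 9579 mil.

9579 mil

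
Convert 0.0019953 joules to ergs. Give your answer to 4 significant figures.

19950 erg

1 J = 1.00000 × 10^7 ergs.
0.0019953 × 1.00000 × 10^7 ≈ 19950 erg.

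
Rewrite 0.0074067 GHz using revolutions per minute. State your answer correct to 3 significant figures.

1 gigahertz = 6.00000e+10 rpm.
So 0.0074067 × 6.00000e+10 ≈ 4.44e+8 rpm.

4.44e+8 revolutions per minute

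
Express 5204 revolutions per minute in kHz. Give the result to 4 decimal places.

1 rpm = 1.66667 × 10^-5 kilohertz.
Then 5204 × 1.66667 × 10^-5 ≈ 0.0867 kHz.

0.0867 kilohertz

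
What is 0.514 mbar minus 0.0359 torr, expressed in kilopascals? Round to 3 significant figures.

0.0466 kilopascals

0.514 mbar = 0.0514000 kPa and 0.0359 torr = 0.00478627 kPa.
0.0514000 − 0.00478627 ≈ 0.0466 kPa.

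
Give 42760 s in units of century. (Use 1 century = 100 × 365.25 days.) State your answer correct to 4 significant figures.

1 second = 3.16881e-10 centuries.
So 42760 × 3.16881e-10 ≈ 1.355e-5 century.

1.355e-5 century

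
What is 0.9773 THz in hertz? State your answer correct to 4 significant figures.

9.773e+11 hertz

1 THz = 1.00000e+12 hertz.
0.9773 × 1.00000e+12 ≈ 9.773e+11 Hz.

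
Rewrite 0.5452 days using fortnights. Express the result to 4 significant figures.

0.03894 fortnight

1 day = 0.0714286 fortnight.
0.5452 × 0.0714286 ≈ 0.03894 fortnight.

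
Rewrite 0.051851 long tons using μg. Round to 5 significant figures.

1 long ton = 1.01605e+12 micrograms.
So 0.051851 × 1.01605e+12 ≈ 5.2683e+10 μg.

5.2683e+10 μg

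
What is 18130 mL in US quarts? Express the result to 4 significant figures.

19.16 US qt

1 milliliter = 0.00105669 US quarts.
18130 × 0.00105669 ≈ 19.16 US qt.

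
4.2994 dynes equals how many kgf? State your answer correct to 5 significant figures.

4.3842e-6 kgf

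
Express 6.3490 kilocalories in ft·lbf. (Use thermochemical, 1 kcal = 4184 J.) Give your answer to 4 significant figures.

19590 ft·lbf

1 kilocalorie = 3085.96 ft·lbf.
So 6.3490 × 3085.96 ≈ 19590 ft·lbf.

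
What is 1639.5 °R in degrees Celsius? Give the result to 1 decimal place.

°R = (°C + 273.15) × 9/5.
Applying the formula gives 637.7 °C.

637.7 °C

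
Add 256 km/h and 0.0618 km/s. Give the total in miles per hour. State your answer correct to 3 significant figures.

297 miles per hour

256 km/h = 159.071 mph and 0.0618 km/s = 138.243 mph.
159.071 + 138.243 ≈ 297 mph.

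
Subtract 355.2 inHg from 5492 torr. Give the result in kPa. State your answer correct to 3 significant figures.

-471 kPa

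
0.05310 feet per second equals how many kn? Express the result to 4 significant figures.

0.03146 kn

1 foot per second = 0.592484 kn.
0.05310 × 0.592484 ≈ 0.03146 kn.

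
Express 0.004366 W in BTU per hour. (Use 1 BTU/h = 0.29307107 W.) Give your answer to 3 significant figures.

0.0149 BTU per hour

1 watt = 3.41214 BTU/h.
Thus 0.004366 × 3.41214 ≈ 0.0149 BTU/h.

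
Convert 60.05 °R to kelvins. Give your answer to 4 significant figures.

33.36 K

°R = K × 9/5.
Applying the formula gives 33.36 K.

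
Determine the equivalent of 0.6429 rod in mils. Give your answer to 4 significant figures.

1 rod = 198000 mil.
0.6429 × 198000 ≈ 127300 mil.

127300 mil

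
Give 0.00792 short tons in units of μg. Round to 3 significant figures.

7.18 × 10^9 micrograms

1 short ton = 9.07185 × 10^11 micrograms.
So 0.00792 × 9.07185 × 10^11 ≈ 7.18 × 10^9 μg.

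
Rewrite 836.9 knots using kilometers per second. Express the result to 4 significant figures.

0.4305 kilometers per second

1 knot = 0.000514444 kilometers per second.
Thus 836.9 × 0.000514444 ≈ 0.4305 km/s.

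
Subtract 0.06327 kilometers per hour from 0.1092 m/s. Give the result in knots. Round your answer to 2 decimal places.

0.1092 m/s = 0.212268 kn and 0.06327 km/h = 0.0341631 kn.
0.212268 − 0.0341631 ≈ 0.18 kn.

0.18 kn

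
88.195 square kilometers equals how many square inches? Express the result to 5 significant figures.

1.3670e+11 in²

1 km² = 1.55000e+9 in².
88.195 × 1.55000e+9 ≈ 1.3670e+11 in².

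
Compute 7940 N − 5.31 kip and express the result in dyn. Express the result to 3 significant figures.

-1.57 × 10^9 dyn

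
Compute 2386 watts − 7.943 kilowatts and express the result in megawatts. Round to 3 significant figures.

-0.00556 megawatts

2386 W = 0.00238600 MW and 7.943 kW = 0.00794300 MW.
0.00238600 − 0.00794300 ≈ -0.00556 MW.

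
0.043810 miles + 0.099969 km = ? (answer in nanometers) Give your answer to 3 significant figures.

1.70e+11 nanometers

0.043810 mi = 7.05054e+10 nm and 0.099969 km = 9.99690e+10 nm.
7.05054e+10 + 9.99690e+10 ≈ 1.70e+11 nm.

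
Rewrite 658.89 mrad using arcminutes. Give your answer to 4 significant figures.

1 milliradian = 3.43775 arcmin.
So 658.89 × 3.43775 ≈ 2265 arcmin.

2265 arcmin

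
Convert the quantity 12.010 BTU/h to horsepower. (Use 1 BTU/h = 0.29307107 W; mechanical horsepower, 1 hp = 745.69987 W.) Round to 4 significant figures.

1 BTU per hour = 0.000393015 hp.
12.010 × 0.000393015 ≈ 0.004720 hp.

0.004720 horsepower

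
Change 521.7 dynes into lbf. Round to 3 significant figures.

0.00117 pounds-force

1 dyne = 2.24809 × 10^-6 lbf.
So 521.7 × 2.24809 × 10^-6 ≈ 0.00117 lbf.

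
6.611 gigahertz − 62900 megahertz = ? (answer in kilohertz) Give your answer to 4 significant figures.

-5.629e+7 kHz

6.611 GHz = 6.61100e+6 kHz and 62900 MHz = 6.29000e+7 kHz.
6.61100e+6 − 6.29000e+7 ≈ -5.629e+7 kHz.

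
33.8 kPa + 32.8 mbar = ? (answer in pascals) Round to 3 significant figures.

33.8 kPa = 33800.0 Pa and 32.8 mbar = 3280.00 Pa.
33800.0 + 3280.00 ≈ 37100 Pa.

37100 Pa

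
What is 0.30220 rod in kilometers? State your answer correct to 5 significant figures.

1 rod = 0.00502920 km.
Then 0.30220 × 0.00502920 ≈ 0.0015198 km.

0.0015198 km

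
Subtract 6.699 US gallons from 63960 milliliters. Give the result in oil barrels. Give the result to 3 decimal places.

0.243 bbl

63960 mL = 0.402296 bbl and 6.699 US gal = 0.159500 bbl.
0.402296 − 0.159500 ≈ 0.243 bbl.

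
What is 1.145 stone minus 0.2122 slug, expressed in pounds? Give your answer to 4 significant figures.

9.203 lb

1.145 st = 16.0300 lb and 0.2122 slug = 6.82733 lb.
16.0300 − 6.82733 ≈ 9.203 lb.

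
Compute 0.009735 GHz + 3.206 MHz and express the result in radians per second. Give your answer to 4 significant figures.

8.131e+7 rad/s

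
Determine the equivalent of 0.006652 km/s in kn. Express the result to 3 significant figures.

1 kilometer per second = 1943.84 kn.
0.006652 × 1943.84 ≈ 12.9 kn.

12.9 kn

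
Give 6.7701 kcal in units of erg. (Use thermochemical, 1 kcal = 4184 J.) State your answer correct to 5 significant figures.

1 kilocalorie = 4.18400 × 10^10 ergs.
6.7701 × 4.18400 × 10^10 ≈ 2.8326 × 10^11 erg.

2.8326 × 10^11 ergs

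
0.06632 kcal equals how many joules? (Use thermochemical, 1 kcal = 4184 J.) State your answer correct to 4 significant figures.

1 kilocalorie = 4184.00 J.
0.06632 × 4184.00 ≈ 277.5 J.

277.5 joules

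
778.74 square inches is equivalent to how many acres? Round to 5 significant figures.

1 square inch = 1.59423 × 10^-7 acre.
Thus 778.74 × 1.59423 × 10^-7 ≈ 0.00012415 acre.

0.00012415 acres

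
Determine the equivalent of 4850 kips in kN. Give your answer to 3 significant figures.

21600 kilonewtons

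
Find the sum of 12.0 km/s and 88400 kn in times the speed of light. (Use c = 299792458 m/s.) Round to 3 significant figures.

12.0 km/s = 4.00277 × 10^-5 c and 88400 kn = 0.000151695 c.
4.00277 × 10^-5 + 0.000151695 ≈ 0.000192 c.

0.000192 times the speed of light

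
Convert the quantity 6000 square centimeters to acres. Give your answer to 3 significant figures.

1 cm² = 2.47105 × 10^-8 acre.
So 6000 × 2.47105 × 10^-8 ≈ 0.000148 acre.

0.000148 acres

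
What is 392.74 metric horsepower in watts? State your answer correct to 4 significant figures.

1 metric horsepower = 735.499 W.
Thus 392.74 × 735.499 ≈ 288900 W.

288900 watts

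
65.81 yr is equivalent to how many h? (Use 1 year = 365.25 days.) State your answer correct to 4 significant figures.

1 yr = 8766.00 hours.
Thus 65.81 × 8766.00 ≈ 576900 h.

576900 h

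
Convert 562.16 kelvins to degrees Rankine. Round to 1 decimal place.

°R = K × 9/5.
Applying the formula gives 1011.9 °R.

1011.9 degrees Rankine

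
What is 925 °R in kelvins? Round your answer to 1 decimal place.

°R = K × 9/5.
Applying the formula gives 513.9 K.

513.9 kelvins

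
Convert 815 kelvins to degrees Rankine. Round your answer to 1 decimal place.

1467.0 °R

°R = K × 9/5.
Applying the formula gives 1467.0 °R.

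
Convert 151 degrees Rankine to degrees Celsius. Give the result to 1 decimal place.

-189.3 degrees Celsius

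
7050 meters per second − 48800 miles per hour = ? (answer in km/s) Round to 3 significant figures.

7050 m/s = 7.05000 km/s and 48800 mph = 21.8156 km/s.
7.05000 − 21.8156 ≈ -14.8 km/s.

-14.8 kilometers per second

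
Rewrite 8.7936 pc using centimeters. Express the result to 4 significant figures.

2.713 × 10^19 cm

1 parsec = 3.08568 × 10^18 centimeters.
8.7936 × 3.08568 × 10^18 ≈ 2.713 × 10^19 cm.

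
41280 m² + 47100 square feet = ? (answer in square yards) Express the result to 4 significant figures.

41280 m² = 49370.5 yd² and 47100 ft² = 5233.33 yd².
49370.5 + 5233.33 ≈ 54600 yd².

54600 square yards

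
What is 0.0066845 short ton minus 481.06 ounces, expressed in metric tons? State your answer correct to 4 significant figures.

0.0066845 short ton = 0.00606408 t and 481.06 oz = 0.0136378 t.
0.00606408 − 0.0136378 ≈ -0.007574 t.

-0.007574 t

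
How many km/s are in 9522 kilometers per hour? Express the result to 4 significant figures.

2.645 kilometers per second

1 kilometer per hour = 0.000277778 kilometers per second.
Then 9522 × 0.000277778 ≈ 2.645 km/s.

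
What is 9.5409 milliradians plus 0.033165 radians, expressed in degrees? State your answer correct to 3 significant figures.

2.45 degrees

9.5409 mrad = 0.546653 ° and 0.033165 rad = 1.90021 °.
0.546653 + 1.90021 ≈ 2.45 °.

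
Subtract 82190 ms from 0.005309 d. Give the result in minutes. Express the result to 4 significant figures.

6.275 min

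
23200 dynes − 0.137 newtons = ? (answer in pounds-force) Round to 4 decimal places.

0.0214 lbf

23200 dyn = 0.0521557 lbf and 0.137 N = 0.0307988 lbf.
0.0521557 − 0.0307988 ≈ 0.0214 lbf.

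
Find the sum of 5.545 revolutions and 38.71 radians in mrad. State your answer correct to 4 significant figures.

5.545 rev = 34840.3 mrad and 38.71 rad = 38710.0 mrad.
34840.3 + 38710.0 ≈ 73550 mrad.

73550 milliradians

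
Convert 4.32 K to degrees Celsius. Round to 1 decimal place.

K = °C + 273.15.
Applying the formula gives -268.8 °C.

-268.8 degrees Celsius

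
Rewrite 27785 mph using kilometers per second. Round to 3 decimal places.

1 mph = 0.000447040 kilometers per second.
Then 27785 × 0.000447040 ≈ 12.421 km/s.

12.421 km/s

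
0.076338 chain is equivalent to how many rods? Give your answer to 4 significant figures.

0.3054 rod

1 chain = 4.00000 rod.
So 0.076338 × 4.00000 ≈ 0.3054 rod.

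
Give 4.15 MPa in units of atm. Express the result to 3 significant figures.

41.0 atm

1 MPa = 9.86923 atm.
So 4.15 × 9.86923 ≈ 41.0 atm.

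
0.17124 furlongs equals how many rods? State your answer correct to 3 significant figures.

1 furlong = 40.0000 rod.
Thus 0.17124 × 40.0000 ≈ 6.85 rod.

6.85 rod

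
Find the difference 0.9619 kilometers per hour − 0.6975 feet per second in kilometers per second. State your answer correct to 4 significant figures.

0.9619 km/h = 0.000267194 km/s and 0.6975 ft/s = 0.000212598 km/s.
0.000267194 − 0.000212598 ≈ 5.460 × 10^-5 km/s.

5.460 × 10^-5 km/s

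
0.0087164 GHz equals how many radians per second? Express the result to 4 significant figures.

5.477e+7 rad/s

1 gigahertz = 6.28319e+9 radians per second.
Then 0.0087164 × 6.28319e+9 ≈ 5.477e+7 rad/s.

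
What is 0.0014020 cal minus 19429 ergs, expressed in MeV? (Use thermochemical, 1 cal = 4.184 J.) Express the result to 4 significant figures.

2.449e+10 megaelectronvolts

0.0014020 cal = 3.66125e+10 MeV and 19429 erg = 1.21266e+10 MeV.
3.66125e+10 − 1.21266e+10 ≈ 2.449e+10 MeV.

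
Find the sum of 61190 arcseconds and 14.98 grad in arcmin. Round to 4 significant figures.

1829 arcmin

61190 arcsec = 1019.83 arcmin and 14.98 grad = 808.920 arcmin.
1019.83 + 808.920 ≈ 1829 arcmin.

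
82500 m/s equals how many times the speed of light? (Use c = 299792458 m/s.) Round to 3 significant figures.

1 meter per second = 3.33564e-9 c.
Then 82500 × 3.33564e-9 ≈ 0.000275 c.

0.000275 c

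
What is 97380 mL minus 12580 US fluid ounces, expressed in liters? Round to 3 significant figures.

97380 mL = 97.3800 L and 12580 US fl oz = 372.035 L.
97.3800 − 372.035 ≈ -275 L.

-275 L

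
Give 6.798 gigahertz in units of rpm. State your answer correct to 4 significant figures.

4.079e+11 rpm

1 gigahertz = 6.00000e+10 revolutions per minute.
Then 6.798 × 6.00000e+10 ≈ 4.079e+11 rpm.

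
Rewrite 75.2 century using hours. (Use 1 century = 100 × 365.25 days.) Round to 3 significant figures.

1 century = 876600 hours.
Then 75.2 × 876600 ≈ 6.59 × 10^7 h.

6.59 × 10^7 h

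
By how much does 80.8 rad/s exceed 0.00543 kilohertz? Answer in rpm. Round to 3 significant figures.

446 rpm

80.8 rad/s = 771.583 rpm and 0.00543 kHz = 325.800 rpm.
771.583 − 325.800 ≈ 446 rpm.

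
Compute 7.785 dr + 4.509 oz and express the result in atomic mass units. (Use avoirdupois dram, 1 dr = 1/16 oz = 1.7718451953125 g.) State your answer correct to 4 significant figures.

7.785 dr = 8.30683e+24 u and 4.509 oz = 7.69798e+25 u.
8.30683e+24 + 7.69798e+25 ≈ 8.529e+25 u.

8.529e+25 u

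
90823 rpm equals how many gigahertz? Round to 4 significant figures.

1 rpm = 1.66667 × 10^-11 gigahertz.
Then 90823 × 1.66667 × 10^-11 ≈ 1.514 × 10^-6 GHz.

1.514 × 10^-6 GHz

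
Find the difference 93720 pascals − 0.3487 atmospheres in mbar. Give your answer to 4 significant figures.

93720 Pa = 937.200 mbar and 0.3487 atm = 353.320 mbar.
937.200 − 353.320 ≈ 583.9 mbar.

583.9 mbar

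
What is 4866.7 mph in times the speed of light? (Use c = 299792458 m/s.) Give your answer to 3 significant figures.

7.26 × 10^-6 c

1 mph = 1.49116 × 10^-9 times the speed of light.
So 4866.7 × 1.49116 × 10^-9 ≈ 7.26 × 10^-6 c.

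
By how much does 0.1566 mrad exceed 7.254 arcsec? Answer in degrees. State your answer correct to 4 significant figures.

0.006958 degrees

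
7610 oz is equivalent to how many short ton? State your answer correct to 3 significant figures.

0.238 short ton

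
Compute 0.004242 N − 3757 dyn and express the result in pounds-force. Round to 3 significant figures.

-0.00749 lbf

0.004242 N = 0.000953640 lbf and 3757 dyn = 0.00844607 lbf.
0.000953640 − 0.00844607 ≈ -0.00749 lbf.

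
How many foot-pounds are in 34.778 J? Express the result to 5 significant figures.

1 joule = 0.737562 ft·lbf.
Then 34.778 × 0.737562 ≈ 25.651 ft·lbf.

25.651 ft·lbf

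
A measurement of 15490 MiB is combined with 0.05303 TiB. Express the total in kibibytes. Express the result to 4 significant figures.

15490 MiB = 1.58618e+7 KiB and 0.05303 TiB = 5.69405e+7 KiB.
1.58618e+7 + 5.69405e+7 ≈ 7.280e+7 KiB.

7.280e+7 kibibytes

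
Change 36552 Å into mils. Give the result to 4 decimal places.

1 Å = 3.93701 × 10^-6 mils.
Then 36552 × 3.93701 × 10^-6 ≈ 0.1439 mil.

0.1439 mil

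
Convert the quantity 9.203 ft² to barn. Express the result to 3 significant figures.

1 square foot = 9.29030 × 10^26 barns.
Then 9.203 × 9.29030 × 10^26 ≈ 8.55 × 10^27 barn.

8.55 × 10^27 barn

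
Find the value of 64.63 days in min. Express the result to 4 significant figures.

93070 minutes

1 day = 1440.00 min.
Thus 64.63 × 1440.00 ≈ 93070 min.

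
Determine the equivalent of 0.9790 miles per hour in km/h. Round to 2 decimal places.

1 mph = 1.60934 km/h.
0.9790 × 1.60934 ≈ 1.58 km/h.

1.58 km/h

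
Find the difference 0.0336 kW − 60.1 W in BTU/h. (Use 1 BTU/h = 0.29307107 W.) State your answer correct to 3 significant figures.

0.0336 kW = 114.648 BTU/h and 60.1 W = 205.070 BTU/h.
114.648 − 205.070 ≈ -90.4 BTU/h.

-90.4 BTU/h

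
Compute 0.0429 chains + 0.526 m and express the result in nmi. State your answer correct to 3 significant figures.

0.0429 chain = 0.000465989 nmi and 0.526 m = 0.000284017 nmi.
0.000465989 + 0.000284017 ≈ 0.000750 nmi.

0.000750 nmi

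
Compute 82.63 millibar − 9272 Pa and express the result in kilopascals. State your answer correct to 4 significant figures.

-1.009 kPa

82.63 mbar = 8.26300 kPa and 9272 Pa = 9.27200 kPa.
8.26300 − 9.27200 ≈ -1.009 kPa.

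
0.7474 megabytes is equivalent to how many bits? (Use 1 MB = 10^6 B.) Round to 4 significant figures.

5.979e+6 bits

1 MB = 8.00000e+6 bits.
0.7474 × 8.00000e+6 ≈ 5.979e+6 bit.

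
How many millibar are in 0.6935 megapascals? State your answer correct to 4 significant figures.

1 MPa = 10000.0 mbar.
So 0.6935 × 10000.0 ≈ 6935 mbar.

6935 mbar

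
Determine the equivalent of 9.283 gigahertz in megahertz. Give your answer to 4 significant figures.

9283 MHz

1 gigahertz = 1000.00 MHz.
9.283 × 1000.00 ≈ 9283 MHz.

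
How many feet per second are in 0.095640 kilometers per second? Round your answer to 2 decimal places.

313.78 ft/s

1 km/s = 3280.84 ft/s.
Thus 0.095640 × 3280.84 ≈ 313.78 ft/s.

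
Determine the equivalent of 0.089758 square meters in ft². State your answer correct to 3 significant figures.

1 m² = 10.7639 ft².
Then 0.089758 × 10.7639 ≈ 0.966 ft².

0.966 ft²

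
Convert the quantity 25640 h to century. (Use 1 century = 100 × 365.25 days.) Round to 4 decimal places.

0.0292 century

1 hour = 1.14077e-6 centuries.
So 25640 × 1.14077e-6 ≈ 0.0292 century.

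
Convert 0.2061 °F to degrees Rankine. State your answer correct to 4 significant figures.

459.9 °R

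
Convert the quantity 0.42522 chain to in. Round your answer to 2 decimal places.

336.77 in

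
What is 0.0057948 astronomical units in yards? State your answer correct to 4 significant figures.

9.480e+8 yd

1 au = 1.63602e+11 yards.
Thus 0.0057948 × 1.63602e+11 ≈ 9.480e+8 yd.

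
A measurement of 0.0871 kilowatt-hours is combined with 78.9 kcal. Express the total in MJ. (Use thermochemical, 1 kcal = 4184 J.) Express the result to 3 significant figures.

0.644 MJ

0.0871 kWh = 0.313560 MJ and 78.9 kcal = 0.330118 MJ.
0.313560 + 0.330118 ≈ 0.644 MJ.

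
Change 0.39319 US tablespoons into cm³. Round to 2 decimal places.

1 US tbsp = 14.7868 cubic centimeters.
So 0.39319 × 14.7868 ≈ 5.81 cm³.

5.81 cubic centimeters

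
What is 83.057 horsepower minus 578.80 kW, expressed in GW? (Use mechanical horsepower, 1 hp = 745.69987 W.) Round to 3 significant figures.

83.057 hp = 6.19356e-5 GW and 578.80 kW = 0.000578800 GW.
6.19356e-5 − 0.000578800 ≈ -0.000517 GW.

-0.000517 GW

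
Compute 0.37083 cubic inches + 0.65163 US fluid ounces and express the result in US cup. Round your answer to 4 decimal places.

0.1071 US cup

0.37083 in³ = 0.02568519 US cup and 0.65163 US fl oz = 0.08145375 US cup.
0.02568519 + 0.08145375 ≈ 0.1071 US cup.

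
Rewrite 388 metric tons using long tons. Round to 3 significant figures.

382 long ton

1 t = 0.984207 long ton.
So 388 × 0.984207 ≈ 382 long ton.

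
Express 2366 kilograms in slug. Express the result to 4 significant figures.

1 kg = 0.0685218 slug.
Then 2366 × 0.0685218 ≈ 162.1 slug.

162.1 slug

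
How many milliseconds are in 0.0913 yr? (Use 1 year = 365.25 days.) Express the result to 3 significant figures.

2.88 × 10^9 ms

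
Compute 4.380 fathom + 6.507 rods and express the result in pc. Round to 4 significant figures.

4.380 fathom = 2.59591 × 10^-16 pc and 6.507 rod = 1.06055 × 10^-15 pc.
2.59591 × 10^-16 + 1.06055 × 10^-15 ≈ 1.320 × 10^-15 pc.

1.320 × 10^-15 pc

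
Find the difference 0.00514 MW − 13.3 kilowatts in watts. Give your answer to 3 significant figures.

-8160 W

0.00514 MW = 5140.00 W and 13.3 kW = 13300.0 W.
5140.00 − 13300.0 ≈ -8160 W.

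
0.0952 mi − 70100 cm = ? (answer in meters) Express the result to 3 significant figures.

-548 m

0.0952 mi = 153.210 m and 70100 cm = 701.000 m.
153.210 − 701.000 ≈ -548 m.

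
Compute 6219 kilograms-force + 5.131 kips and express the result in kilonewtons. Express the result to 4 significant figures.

83.81 kilonewtons

6219 kgf = 60.9876 kN and 5.131 kip = 22.8238 kN.
60.9876 + 22.8238 ≈ 83.81 kN.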